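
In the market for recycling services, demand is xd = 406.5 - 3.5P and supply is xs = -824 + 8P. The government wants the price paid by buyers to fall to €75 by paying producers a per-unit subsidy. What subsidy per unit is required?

At a buyer price of 75, quantity demanded is 406.5 − 3.5·75 = 144.
Sellers supply 144 only when they receive Ps with -824 + 8·Ps = 144, i.e. Ps = 121.
s = Ps − Pb = 121 − 75 = 46.

Required subsidy s = €46 per unit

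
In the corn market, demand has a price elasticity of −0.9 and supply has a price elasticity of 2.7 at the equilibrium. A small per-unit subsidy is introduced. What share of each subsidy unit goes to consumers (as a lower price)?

For a small subsidy around the equilibrium, the benefit split depends on the relative slopes, which at a point are proportional to the elasticities.
Buyer share = εs/(εs + |εd|) = 2.7/(2.7 + 0.9) = 0.75; seller share = |εd|/(εs + |εd|) = 0.25.

Consumer share = 0.75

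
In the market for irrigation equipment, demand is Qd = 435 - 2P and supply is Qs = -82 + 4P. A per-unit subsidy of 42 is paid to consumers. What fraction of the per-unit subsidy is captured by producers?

Producer share = 1/3

Pre-subsidy: 435 - 2P = -82 + 4P gives P* = 517/6, Q* = 788/3.
With the rebate, buyers effectively pay Pb = Ps − 42, where Ps is the price sellers receive.
Demand in terms of Ps becomes Qd = 435 − 2(Ps − 42) = 519 - 2Ps. Setting this equal to supply: 519 - 2Ps = -82 + 4Ps, so Ps = 601/6.
Buyers pay Pb = 601/6 − 42 = 349/6; Q' = -82 + 4·(601/6) = 956/3.
Buyers' price falls by P* − Pb = 517/6 − 349/6 = 28; sellers' price rises by Ps − P* = 601/6 − 517/6 = 14.
So producers capture 14/42 = 1/3 of each unit of subsidy.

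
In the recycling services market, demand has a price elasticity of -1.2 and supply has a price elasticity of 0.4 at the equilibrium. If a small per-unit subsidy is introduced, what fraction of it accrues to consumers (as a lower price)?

For a small subsidy around the equilibrium, the benefit split depends on the relative slopes, which at a point are proportional to the elasticities.
Buyer share = εs/(εs + |εd|) = 0.4/(0.4 + 1.2) = 0.25; seller share = |εd|/(εs + |εd|) = 0.75.

Consumer share = 0.25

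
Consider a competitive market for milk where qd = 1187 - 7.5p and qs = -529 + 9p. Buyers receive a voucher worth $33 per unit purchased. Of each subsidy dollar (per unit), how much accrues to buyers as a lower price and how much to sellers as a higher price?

Pre-subsidy: 1187 - 7.5p = -529 + 9p gives p* = 104, q* = 407.
With the rebate, buyers effectively pay pb = ps − 33, where ps is the price sellers receive.
Demand in terms of ps becomes qd = 1187 − 7.5(ps − 33) = 1434.5 - 7.5ps. Setting this equal to supply: 1434.5 - 7.5ps = -529 + 9ps, so ps = 119.
Buyers pay pb = 119 − 33 = 86; q' = -529 + 9·119 = 542.
Buyers' price falls by p* − pb = 104 − 86 = 18; sellers' price rises by ps − p* = 119 − 104 = 15.

Buyers gain $18 per unit; sellers gain $15 per unit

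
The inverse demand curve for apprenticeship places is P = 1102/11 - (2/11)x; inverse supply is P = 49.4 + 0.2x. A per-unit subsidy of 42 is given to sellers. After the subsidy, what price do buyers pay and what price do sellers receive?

Pre-subsidy: 1102/11 - (2/11)x = 49.4 + 0.2x gives x* = 133 and P* = 76.
With the subsidy, sellers receive Ps = Pb + 42 for each unit, where Pb is the price buyers pay.
On the curves, Pb = 1102/11 - (2/11)x and Ps = 49.4 + 0.2x; the wedge Ps − Pb = 42 gives 49.4 + 0.2x − (1102/11 - (2/11)x) = 42, so x' = 243.
Then Pb = 1102/11 − (2/11)·243 = 56 and Ps = 49.4 + 0.2·243 = 98.

Buyers pay 56; sellers receive 98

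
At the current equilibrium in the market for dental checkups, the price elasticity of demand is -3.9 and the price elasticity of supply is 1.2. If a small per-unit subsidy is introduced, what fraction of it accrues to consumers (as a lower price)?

Consumer share = 4/17

For a small subsidy around the equilibrium, the benefit split depends on the relative slopes, which at a point are proportional to the elasticities.
Buyer share = εs/(εs + |εd|) = 1.2/(1.2 + 3.9) = 4/17; seller share = |εd|/(εs + |εd|) = 13/17.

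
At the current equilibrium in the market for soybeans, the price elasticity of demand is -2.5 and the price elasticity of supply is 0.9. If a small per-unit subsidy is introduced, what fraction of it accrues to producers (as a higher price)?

Producer share = 25/34

For a small subsidy around the equilibrium, the benefit split depends on the relative slopes, which at a point are proportional to the elasticities.
Buyer share = εs/(εs + |εd|) = 0.9/(0.9 + 2.5) = 9/34; seller share = |εd|/(εs + |εd|) = 25/34.
So producers capture 25/34 of the subsidy.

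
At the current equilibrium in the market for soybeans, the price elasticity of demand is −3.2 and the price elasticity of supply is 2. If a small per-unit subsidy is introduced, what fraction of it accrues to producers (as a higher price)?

For a small subsidy around the equilibrium, the benefit split depends on the relative slopes, which at a point are proportional to the elasticities.
Buyer share = εs/(εs + |εd|) = 2/(2 + 3.2) = 5/13; seller share = |εd|/(εs + |εd|) = 8/13.
So producers capture 8/13 of the subsidy.

Producer share = 8/13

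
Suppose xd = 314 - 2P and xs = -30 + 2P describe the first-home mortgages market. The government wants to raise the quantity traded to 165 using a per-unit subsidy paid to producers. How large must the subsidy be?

At x = 165, invert demand for the buyer price: Pb = (314 − 165)/2 = 74.5; invert supply for the seller price: Ps = (165 − (-30))/2 = 97.5.
The subsidy must fill the gap: s = Ps − Pb = 97.5 − 74.5 = 23.

Required subsidy s = 23 per unit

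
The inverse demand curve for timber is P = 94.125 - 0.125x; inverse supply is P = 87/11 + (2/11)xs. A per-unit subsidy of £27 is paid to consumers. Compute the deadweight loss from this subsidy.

Deadweight loss = £1188

Pre-subsidy: 94.125 - 0.125x = 87/11 + (2/11)x gives x* = 281 and P* = 59.
With the rebate, buyers effectively pay Pb = Ps − 27, where Ps is the price sellers receive.
On the curves, Pb = 94.125 - 0.125x and Ps = 87/11 + (2/11)x; the wedge Ps − Pb = 27 gives 87/11 + (2/11)x − (94.125 - 0.125x) = 27, so x' = 369.
Then Pb = 94.125 − 0.125·369 = 48 and Ps = 87/11 + (2/11)·369 = 75.
The subsidy expands output by 369 − 281 = 88 past the efficient level; on those units the gap between marginal cost and willingness to pay runs from 0 up to 27.
DWL = ½ × 27 × 88 = 1188.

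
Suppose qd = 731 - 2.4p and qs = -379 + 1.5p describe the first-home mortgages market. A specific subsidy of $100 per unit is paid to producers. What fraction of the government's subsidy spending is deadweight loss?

DWL / government spending = 600/1823

Pre-subsidy: 731 - 2.4p = -379 + 1.5p gives p* = 3700/13, q* = 623/13.
With the subsidy, sellers receive ps = pb + 100 for each unit, where pb is the price buyers pay.
Supply in terms of pb becomes qs = -379 + 1.5(pb + 100) = -229 + 1.5pb. Setting this equal to demand: 731 - 2.4pb = -229 + 1.5pb, so pb = 3200/13.
Sellers receive ps = 3200/13 + 100 = 4500/13; q' = 731 − 2.4·(3200/13) = 1823/13.
ΔCS = ½(623/13 + 1823/13)(3700/13 − 3200/13) = 611500/169; ΔPS = ½(623/13 + 1823/13)(4500/13 − 3700/13) = 978400/169.
Government spending = 100 × 1823/13 = 182300/13.
DWL = ½ × 100 × (1823/13 − 623/13) = 60000/13; fraction = (60000/13) / (182300/13) = 600/1823.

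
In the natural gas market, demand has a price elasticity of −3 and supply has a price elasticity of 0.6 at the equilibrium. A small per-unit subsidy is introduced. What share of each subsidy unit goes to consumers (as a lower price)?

For a small subsidy around the equilibrium, the benefit split depends on the relative slopes, which at a point are proportional to the elasticities.
Buyer share = εs/(εs + |εd|) = 0.6/(0.6 + 3) = 1/6; seller share = |εd|/(εs + |εd|) = 5/6.

Consumer share = 1/6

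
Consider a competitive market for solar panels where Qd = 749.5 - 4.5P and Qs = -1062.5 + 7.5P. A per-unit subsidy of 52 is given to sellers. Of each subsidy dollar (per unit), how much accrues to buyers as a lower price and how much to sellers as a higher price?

Pre-subsidy: 749.5 - 4.5P = -1062.5 + 7.5P gives P* = 151, Q* = 70.
With the subsidy, sellers receive Ps = Pb + 52 for each unit, where Pb is the price buyers pay.
Supply in terms of Pb becomes Qs = -1062.5 + 7.5(Pb + 52) = -672.5 + 7.5Pb. Setting this equal to demand: 749.5 - 4.5Pb = -672.5 + 7.5Pb, so Pb = 118.5.
Sellers receive Ps = 118.5 + 52 = 170.5; Q' = 749.5 − 4.5·118.5 = 216.25.
Buyers' price falls by P* − Pb = 151 − 118.5 = 32.5; sellers' price rises by Ps − P* = 170.5 − 151 = 19.5.

Buyers gain 32.5 per unit; sellers gain 19.5 per unit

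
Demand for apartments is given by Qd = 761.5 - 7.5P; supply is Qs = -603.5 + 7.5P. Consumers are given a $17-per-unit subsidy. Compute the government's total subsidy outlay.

Government cost = $2426.75

Pre-subsidy: 761.5 - 7.5P = -603.5 + 7.5P gives P* = 91, Q* = 79.
With the rebate, buyers effectively pay Pb = Ps − 17, where Ps is the price sellers receive.
Demand in terms of Ps becomes Qd = 761.5 − 7.5(Ps − 17) = 889 - 7.5Ps. Setting this equal to supply: 889 - 7.5Ps = -603.5 + 7.5Ps, so Ps = 99.5.
Buyers pay Pb = 99.5 − 17 = 82.5; Q' = -603.5 + 7.5·99.5 = 142.75.
Government outlay = subsidy × quantity = 17 × 142.75 = 2426.75.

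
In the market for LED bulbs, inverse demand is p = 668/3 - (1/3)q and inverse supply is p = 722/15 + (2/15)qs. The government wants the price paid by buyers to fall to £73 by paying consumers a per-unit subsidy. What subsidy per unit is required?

At a buyer price of 73, quantity demanded is 668 − 3·73 = 449.
Sellers supply 449 only when they receive ps = 722/15 + (2/15)·449 = 108.
s = ps − pb = 108 − 73 = 35.

Required subsidy s = £35 per unit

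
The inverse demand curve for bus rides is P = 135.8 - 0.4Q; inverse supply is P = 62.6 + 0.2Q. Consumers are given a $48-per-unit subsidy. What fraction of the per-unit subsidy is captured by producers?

Pre-subsidy: 135.8 - 0.4Q = 62.6 + 0.2Q gives Q* = 122 and P* = 87.
With the rebate, buyers effectively pay Pb = Ps − 48, where Ps is the price sellers receive.
On the curves, Pb = 135.8 - 0.4Q and Ps = 62.6 + 0.2Q; the wedge Ps − Pb = 48 gives 62.6 + 0.2Q − (135.8 - 0.4Q) = 48, so Q' = 202.
Then Pb = 135.8 − 0.4·202 = 55 and Ps = 62.6 + 0.2·202 = 103.
Buyers' price falls by P* − Pb = 87 − 55 = 32; sellers' price rises by Ps − P* = 103 − 87 = 16.
So producers capture 16/48 = 1/3 of each unit of subsidy.

Producer share = 1/3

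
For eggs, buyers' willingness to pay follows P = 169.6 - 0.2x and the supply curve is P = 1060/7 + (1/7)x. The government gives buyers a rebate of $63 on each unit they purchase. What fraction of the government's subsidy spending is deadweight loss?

Pre-subsidy: 169.6 - 0.2x = 1060/7 + (1/7)x gives x* = 53 and P* = 159.
With the rebate, buyers effectively pay Pb = Ps − 63, where Ps is the price sellers receive.
On the curves, Pb = 169.6 - 0.2x and Ps = 1060/7 + (1/7)x; the wedge Ps − Pb = 63 gives 1060/7 + (1/7)x − (169.6 - 0.2x) = 63, so x' = 236.75.
Then Pb = 169.6 − 0.2·236.75 = 122.25 and Ps = 1060/7 + (1/7)·236.75 = 185.25.
ΔCS = ½(53 + 236.75)(159 − 122.25) = 5324.15625; ΔPS = ½(53 + 236.75)(185.25 − 159) = 3802.96875.
Government spending = 63 × 236.75 = 14915.25.
DWL = ½ × 63 × (236.75 − 53) = 5788.125; fraction = 5788.125 / 14915.25 = 735/1894.

DWL / government spending = 735/1894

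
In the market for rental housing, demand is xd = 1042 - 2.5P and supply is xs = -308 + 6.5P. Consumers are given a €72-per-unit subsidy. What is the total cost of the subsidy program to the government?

Pre-subsidy: 1042 - 2.5P = -308 + 6.5P gives P* = 150, x* = 667.
With the rebate, buyers effectively pay Pb = Ps − 72, where Ps is the price sellers receive.
Demand in terms of Ps becomes xd = 1042 − 2.5(Ps − 72) = 1222 - 2.5Ps. Setting this equal to supply: 1222 - 2.5Ps = -308 + 6.5Ps, so Ps = 170.
Buyers pay Pb = 170 − 72 = 98; x' = -308 + 6.5·170 = 797.
Government outlay = subsidy × quantity = 72 × 797 = 57384.

Government cost = €57384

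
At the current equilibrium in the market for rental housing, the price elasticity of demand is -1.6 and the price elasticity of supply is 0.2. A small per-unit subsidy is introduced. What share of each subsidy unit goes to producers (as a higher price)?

Producer share = 8/9

For a small subsidy around the equilibrium, the benefit split depends on the relative slopes, which at a point are proportional to the elasticities.
Buyer share = εs/(εs + |εd|) = 0.2/(0.2 + 1.6) = 1/9; seller share = |εd|/(εs + |εd|) = 8/9.
So producers capture 8/9 of the subsidy.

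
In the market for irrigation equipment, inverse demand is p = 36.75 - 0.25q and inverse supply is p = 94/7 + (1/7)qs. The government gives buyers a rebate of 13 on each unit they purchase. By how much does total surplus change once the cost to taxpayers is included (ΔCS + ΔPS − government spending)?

Net change in total surplus = -2366/11

Pre-subsidy: 36.75 - 0.25q = 94/7 + (1/7)q gives q* = 653/11 and p* = 241/11.
With the rebate, buyers effectively pay pb = ps − 13, where ps is the price sellers receive.
On the curves, pb = 36.75 - 0.25q and ps = 94/7 + (1/7)q; the wedge ps − pb = 13 gives 94/7 + (1/7)q − (36.75 - 0.25q) = 13, so q' = 1017/11.
Then pb = 36.75 − 0.25·(1017/11) = 150/11 and ps = 94/7 + (1/7)·(1017/11) = 293/11.
ΔCS = ½(653/11 + 1017/11)(241/11 − 150/11) = 75985/121; ΔPS = ½(653/11 + 1017/11)(293/11 − 241/11) = 43420/121.
Government spending = 13 × 1017/11 = 13221/11.
Net change = 75985/121 + 43420/121 − 13221/11 = -2366/11. The loss equals the DWL triangle ½·13·364/11.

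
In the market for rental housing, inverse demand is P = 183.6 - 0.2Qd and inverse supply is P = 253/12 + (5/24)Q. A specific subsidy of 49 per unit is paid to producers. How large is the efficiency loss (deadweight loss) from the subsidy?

Deadweight loss = 2940

Pre-subsidy: 183.6 - 0.2Q = 253/12 + (5/24)Q gives Q* = 398 and P* = 104.
With the subsidy, sellers receive Ps = Pb + 49 for each unit, where Pb is the price buyers pay.
On the curves, Pb = 183.6 - 0.2Q and Ps = 253/12 + (5/24)Q; the wedge Ps − Pb = 49 gives 253/12 + (5/24)Q − (183.6 - 0.2Q) = 49, so Q' = 518.
Then Pb = 183.6 − 0.2·518 = 80 and Ps = 253/12 + (5/24)·518 = 129.
The subsidy expands output by 518 − 398 = 120 past the efficient level; on those units the gap between marginal cost and willingness to pay runs from 0 up to 49.
DWL = ½ × 49 × 120 = 2940.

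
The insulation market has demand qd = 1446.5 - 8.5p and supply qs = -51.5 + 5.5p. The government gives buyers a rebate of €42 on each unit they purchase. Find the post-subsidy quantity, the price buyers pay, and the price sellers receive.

q' = 677.25; buyers pay €90.5; sellers receive €132.5

Pre-subsidy: 1446.5 - 8.5p = -51.5 + 5.5p gives p* = 107, q* = 537.
With the rebate, buyers effectively pay pb = ps − 42, where ps is the price sellers receive.
Demand in terms of ps becomes qd = 1446.5 − 8.5(ps − 42) = 1803.5 - 8.5ps. Setting this equal to supply: 1803.5 - 8.5ps = -51.5 + 5.5ps, so ps = 132.5.
Buyers pay pb = 132.5 − 42 = 90.5; q' = -51.5 + 5.5·132.5 = 677.25.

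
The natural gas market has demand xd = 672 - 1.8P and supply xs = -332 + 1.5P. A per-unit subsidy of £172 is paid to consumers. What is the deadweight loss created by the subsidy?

Pre-subsidy: 672 - 1.8P = -332 + 1.5P gives P* = 10040/33, x* = 1368/11.
With the rebate, buyers effectively pay Pb = Ps − 172, where Ps is the price sellers receive.
Demand in terms of Ps becomes xd = 672 − 1.8(Ps − 172) = 981.6 - 1.8Ps. Setting this equal to supply: 981.6 - 1.8Ps = -332 + 1.5Ps, so Ps = 13136/33.
Buyers pay Pb = 13136/33 − 172 = 7460/33; x' = -332 + 1.5·(13136/33) = 2916/11.
The subsidy expands output by 2916/11 − 1368/11 = 1548/11 past the efficient level; on those units the gap between marginal cost and willingness to pay runs from 0 up to 172.
DWL = ½ × 172 × 1548/11 = 133128/11.

Deadweight loss = 133128/11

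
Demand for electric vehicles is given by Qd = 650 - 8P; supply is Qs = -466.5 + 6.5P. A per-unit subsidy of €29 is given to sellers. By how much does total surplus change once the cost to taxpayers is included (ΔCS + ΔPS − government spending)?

Net change in total surplus = -€1508

Pre-subsidy: 650 - 8P = -466.5 + 6.5P gives P* = 77, Q* = 34.
With the subsidy, sellers receive Ps = Pb + 29 for each unit, where Pb is the price buyers pay.
Supply in terms of Pb becomes Qs = -466.5 + 6.5(Pb + 29) = -278 + 6.5Pb. Setting this equal to demand: 650 - 8Pb = -278 + 6.5Pb, so Pb = 64.
Sellers receive Ps = 64 + 29 = 93; Q' = 650 − 8·64 = 138.
ΔCS = ½(34 + 138)(77 − 64) = 1118; ΔPS = ½(34 + 138)(93 − 77) = 1376.
Government spending = 29 × 138 = 4002.
Net change = 1118 + 1376 − 4002 = -1508. The loss equals the DWL triangle ½·29·104.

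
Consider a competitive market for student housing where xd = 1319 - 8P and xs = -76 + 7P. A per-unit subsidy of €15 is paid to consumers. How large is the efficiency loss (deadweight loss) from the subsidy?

Deadweight loss = €420

Pre-subsidy: 1319 - 8P = -76 + 7P gives P* = 93, x* = 575.
With the rebate, buyers effectively pay Pb = Ps − 15, where Ps is the price sellers receive.
Demand in terms of Ps becomes xd = 1319 − 8(Ps − 15) = 1439 - 8Ps. Setting this equal to supply: 1439 - 8Ps = -76 + 7Ps, so Ps = 101.
Buyers pay Pb = 101 − 15 = 86; x' = -76 + 7·101 = 631.
The subsidy expands output by 631 − 575 = 56 past the efficient level; on those units the gap between marginal cost and willingness to pay runs from 0 up to 15.
DWL = ½ × 15 × 56 = 420.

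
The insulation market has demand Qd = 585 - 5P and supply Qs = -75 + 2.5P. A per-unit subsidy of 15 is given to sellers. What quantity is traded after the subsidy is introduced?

Pre-subsidy: 585 - 5P = -75 + 2.5P gives P* = 88, Q* = 145.
With the subsidy, sellers receive Ps = Pb + 15 for each unit, where Pb is the price buyers pay.
Supply in terms of Pb becomes Qs = -75 + 2.5(Pb + 15) = -37.5 + 2.5Pb. Setting this equal to demand: 585 - 5Pb = -37.5 + 2.5Pb, so Pb = 83.
Sellers receive Ps = 83 + 15 = 98; Q' = 585 − 5·83 = 170.

Q' = 170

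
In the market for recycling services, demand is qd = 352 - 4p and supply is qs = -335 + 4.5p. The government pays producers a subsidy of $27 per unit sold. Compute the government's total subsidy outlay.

Pre-subsidy: 352 - 4p = -335 + 4.5p gives p* = 1374/17, q* = 488/17.
With the subsidy, sellers receive ps = pb + 27 for each unit, where pb is the price buyers pay.
Supply in terms of pb becomes qs = -335 + 4.5(pb + 27) = -213.5 + 4.5pb. Setting this equal to demand: 352 - 4pb = -213.5 + 4.5pb, so pb = 1131/17.
Sellers receive ps = 1131/17 + 27 = 1590/17; q' = 352 − 4·(1131/17) = 1460/17.
Government outlay = subsidy × quantity = 27 × 1460/17 = 39420/17.

Government cost = 39420/17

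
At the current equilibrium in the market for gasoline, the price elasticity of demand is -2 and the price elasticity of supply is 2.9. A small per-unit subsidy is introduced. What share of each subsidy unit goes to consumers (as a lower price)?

For a small subsidy around the equilibrium, the benefit split depends on the relative slopes, which at a point are proportional to the elasticities.
Buyer share = εs/(εs + |εd|) = 2.9/(2.9 + 2) = 29/49; seller share = |εd|/(εs + |εd|) = 20/49.

Consumer share = 29/49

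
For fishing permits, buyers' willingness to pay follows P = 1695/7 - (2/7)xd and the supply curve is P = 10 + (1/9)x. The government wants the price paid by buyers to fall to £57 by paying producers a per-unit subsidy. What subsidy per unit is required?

Required subsidy s = £25 per unit

At a buyer price of 57, quantity demanded is 847.5 − 3.5·57 = 648.
Sellers supply 648 only when they receive Ps = 10 + (1/9)·648 = 82.
s = Ps − Pb = 82 − 57 = 25.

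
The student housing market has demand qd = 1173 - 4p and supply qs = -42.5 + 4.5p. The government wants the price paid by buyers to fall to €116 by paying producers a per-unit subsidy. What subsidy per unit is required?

Required subsidy s = €51 per unit

At a buyer price of 116, quantity demanded is 1173 − 4·116 = 709.
Sellers supply 709 only when they receive ps with -42.5 + 4.5·ps = 709, i.e. ps = 167.
s = ps − pb = 167 − 116 = 51.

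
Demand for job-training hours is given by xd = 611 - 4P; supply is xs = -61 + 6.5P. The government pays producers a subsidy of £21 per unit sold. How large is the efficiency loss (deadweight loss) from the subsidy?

Deadweight loss = £546

Pre-subsidy: 611 - 4P = -61 + 6.5P gives P* = 64, x* = 355.
With the subsidy, sellers receive Ps = Pb + 21 for each unit, where Pb is the price buyers pay.
Supply in terms of Pb becomes xs = -61 + 6.5(Pb + 21) = 75.5 + 6.5Pb. Setting this equal to demand: 611 - 4Pb = 75.5 + 6.5Pb, so Pb = 51.
Sellers receive Ps = 51 + 21 = 72; x' = 611 − 4·51 = 407.
The subsidy expands output by 407 − 355 = 52 past the efficient level; on those units the gap between marginal cost and willingness to pay runs from 0 up to 21.
DWL = ½ × 21 × 52 = 546.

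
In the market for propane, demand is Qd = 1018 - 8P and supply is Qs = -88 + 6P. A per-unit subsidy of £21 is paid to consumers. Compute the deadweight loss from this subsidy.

Deadweight loss = £756

Pre-subsidy: 1018 - 8P = -88 + 6P gives P* = 79, Q* = 386.
With the rebate, buyers effectively pay Pb = Ps − 21, where Ps is the price sellers receive.
Demand in terms of Ps becomes Qd = 1018 − 8(Ps − 21) = 1186 - 8Ps. Setting this equal to supply: 1186 - 8Ps = -88 + 6Ps, so Ps = 91.
Buyers pay Pb = 91 − 21 = 70; Q' = -88 + 6·91 = 458.
The subsidy expands output by 458 − 386 = 72 past the efficient level; on those units the gap between marginal cost and willingness to pay runs from 0 up to 21.
DWL = ½ × 21 × 72 = 756.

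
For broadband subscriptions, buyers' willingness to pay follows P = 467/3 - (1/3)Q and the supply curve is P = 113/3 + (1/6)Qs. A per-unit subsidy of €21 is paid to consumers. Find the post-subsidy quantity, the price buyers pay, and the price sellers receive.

Q' = 278; buyers pay €63; sellers receive €84

Pre-subsidy: 467/3 - (1/3)Q = 113/3 + (1/6)Q gives Q* = 236 and P* = 77.
With the rebate, buyers effectively pay Pb = Ps − 21, where Ps is the price sellers receive.
On the curves, Pb = 467/3 - (1/3)Q and Ps = 113/3 + (1/6)Q; the wedge Ps − Pb = 21 gives 113/3 + (1/6)Q − (467/3 - (1/3)Q) = 21, so Q' = 278.
Then Pb = 467/3 − (1/3)·278 = 63 and Ps = 113/3 + (1/6)·278 = 84.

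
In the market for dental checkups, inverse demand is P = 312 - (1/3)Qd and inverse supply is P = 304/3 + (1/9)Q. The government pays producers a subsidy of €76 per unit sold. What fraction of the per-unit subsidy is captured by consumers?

Pre-subsidy: 312 - (1/3)Q = 304/3 + (1/9)Q gives Q* = 474 and P* = 154.
With the subsidy, sellers receive Ps = Pb + 76 for each unit, where Pb is the price buyers pay.
On the curves, Pb = 312 - (1/3)Q and Ps = 304/3 + (1/9)Q; the wedge Ps − Pb = 76 gives 304/3 + (1/9)Q − (312 - (1/3)Q) = 76, so Q' = 645.
Then Pb = 312 − (1/3)·645 = 97 and Ps = 304/3 + (1/9)·645 = 173.
Buyers' price falls by P* − Pb = 154 − 97 = 57; sellers' price rises by Ps − P* = 173 − 154 = 19.
So consumers capture 57/76 = 0.75 of each unit of subsidy.

Consumer share = 0.75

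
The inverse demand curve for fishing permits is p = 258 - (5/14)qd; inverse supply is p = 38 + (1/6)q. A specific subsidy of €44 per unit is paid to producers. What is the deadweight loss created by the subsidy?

Deadweight loss = €1848

Pre-subsidy: 258 - (5/14)q = 38 + (1/6)q gives q* = 420 and p* = 108.
With the subsidy, sellers receive ps = pb + 44 for each unit, where pb is the price buyers pay.
On the curves, pb = 258 - (5/14)q and ps = 38 + (1/6)q; the wedge ps − pb = 44 gives 38 + (1/6)q − (258 - (5/14)q) = 44, so q' = 504.
Then pb = 258 − (5/14)·504 = 78 and ps = 38 + (1/6)·504 = 122.
The subsidy expands output by 504 − 420 = 84 past the efficient level; on those units the gap between marginal cost and willingness to pay runs from 0 up to 44.
DWL = ½ × 44 × 84 = 1848.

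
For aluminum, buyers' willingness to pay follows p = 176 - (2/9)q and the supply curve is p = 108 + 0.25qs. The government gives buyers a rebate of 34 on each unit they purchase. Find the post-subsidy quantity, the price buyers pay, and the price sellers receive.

q' = 216; buyers pay 128; sellers receive 162

Pre-subsidy: 176 - (2/9)q = 108 + 0.25q gives q* = 144 and p* = 144.
With the rebate, buyers effectively pay pb = ps − 34, where ps is the price sellers receive.
On the curves, pb = 176 - (2/9)q and ps = 108 + 0.25q; the wedge ps − pb = 34 gives 108 + 0.25q − (176 - (2/9)q) = 34, so q' = 216.
Then pb = 176 − (2/9)·216 = 128 and ps = 108 + 0.25·216 = 162.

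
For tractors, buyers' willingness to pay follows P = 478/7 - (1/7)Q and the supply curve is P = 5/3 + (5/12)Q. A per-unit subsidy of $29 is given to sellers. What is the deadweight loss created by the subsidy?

Deadweight loss = 35322/47

Pre-subsidy: 478/7 - (1/7)Q = 5/3 + (5/12)Q gives Q* = 5596/47 and P* = 2410/47.
With the subsidy, sellers receive Ps = Pb + 29 for each unit, where Pb is the price buyers pay.
On the curves, Pb = 478/7 - (1/7)Q and Ps = 5/3 + (5/12)Q; the wedge Ps − Pb = 29 gives 5/3 + (5/12)Q − (478/7 - (1/7)Q) = 29, so Q' = 8032/47.
Then Pb = 478/7 − (1/7)·(8032/47) = 2062/47 and Ps = 5/3 + (5/12)·(8032/47) = 3425/47.
The subsidy expands output by 8032/47 − 5596/47 = 2436/47 past the efficient level; on those units the gap between marginal cost and willingness to pay runs from 0 up to 29.
DWL = ½ × 29 × 2436/47 = 35322/47.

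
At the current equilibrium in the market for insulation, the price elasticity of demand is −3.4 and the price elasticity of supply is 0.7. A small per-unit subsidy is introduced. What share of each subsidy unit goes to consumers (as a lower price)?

For a small subsidy around the equilibrium, the benefit split depends on the relative slopes, which at a point are proportional to the elasticities.
Buyer share = εs/(εs + |εd|) = 0.7/(0.7 + 3.4) = 7/41; seller share = |εd|/(εs + |εd|) = 34/41.

Consumer share = 7/41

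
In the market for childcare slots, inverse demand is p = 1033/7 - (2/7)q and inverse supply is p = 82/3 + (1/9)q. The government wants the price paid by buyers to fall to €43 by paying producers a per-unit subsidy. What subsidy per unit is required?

Required subsidy s = €25 per unit

At a buyer price of 43, quantity demanded is 516.5 − 3.5·43 = 366.
Sellers supply 366 only when they receive ps = 82/3 + (1/9)·366 = 68.
s = ps − pb = 68 − 43 = 25.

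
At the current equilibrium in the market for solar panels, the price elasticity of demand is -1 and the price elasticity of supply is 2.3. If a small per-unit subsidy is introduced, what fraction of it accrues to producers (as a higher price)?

Producer share = 10/33

For a small subsidy around the equilibrium, the benefit split depends on the relative slopes, which at a point are proportional to the elasticities.
Buyer share = εs/(εs + |εd|) = 2.3/(2.3 + 1) = 23/33; seller share = |εd|/(εs + |εd|) = 10/33.
So producers capture 10/33 of the subsidy.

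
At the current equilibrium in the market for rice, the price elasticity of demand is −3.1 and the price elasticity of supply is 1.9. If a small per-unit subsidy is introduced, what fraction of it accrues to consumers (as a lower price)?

Consumer share = 0.38

For a small subsidy around the equilibrium, the benefit split depends on the relative slopes, which at a point are proportional to the elasticities.
Buyer share = εs/(εs + |εd|) = 1.9/(1.9 + 3.1) = 0.38; seller share = |εd|/(εs + |εd|) = 0.62.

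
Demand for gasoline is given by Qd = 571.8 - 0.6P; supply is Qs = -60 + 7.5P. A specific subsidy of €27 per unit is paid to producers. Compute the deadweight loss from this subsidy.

Pre-subsidy: 571.8 - 0.6P = -60 + 7.5P gives P* = 78, Q* = 525.
With the subsidy, sellers receive Ps = Pb + 27 for each unit, where Pb is the price buyers pay.
Supply in terms of Pb becomes Qs = -60 + 7.5(Pb + 27) = 142.5 + 7.5Pb. Setting this equal to demand: 571.8 - 0.6Pb = 142.5 + 7.5Pb, so Pb = 53.
Sellers receive Ps = 53 + 27 = 80; Q' = 571.8 − 0.6·53 = 540.
The subsidy expands output by 540 − 525 = 15 past the efficient level; on those units the gap between marginal cost and willingness to pay runs from 0 up to 27.
DWL = ½ × 27 × 15 = 202.5.

Deadweight loss = €202.5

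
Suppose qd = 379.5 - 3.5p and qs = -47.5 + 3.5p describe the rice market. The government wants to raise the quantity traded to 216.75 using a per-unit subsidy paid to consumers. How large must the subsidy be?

At q = 216.75, invert demand for the buyer price: pb = (379.5 − 216.75)/3.5 = 46.5; invert supply for the seller price: ps = (216.75 − (-47.5))/3.5 = 75.5.
The subsidy must fill the gap: s = ps − pb = 75.5 − 46.5 = 29.

Required subsidy s = 29 per unit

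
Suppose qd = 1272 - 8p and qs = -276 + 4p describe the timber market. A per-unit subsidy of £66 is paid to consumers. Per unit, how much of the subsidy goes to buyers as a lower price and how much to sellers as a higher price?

Pre-subsidy: 1272 - 8p = -276 + 4p gives p* = 129, q* = 240.
With the rebate, buyers effectively pay pb = ps − 66, where ps is the price sellers receive.
Demand in terms of ps becomes qd = 1272 − 8(ps − 66) = 1800 - 8ps. Setting this equal to supply: 1800 - 8ps = -276 + 4ps, so ps = 173.
Buyers pay pb = 173 − 66 = 107; q' = -276 + 4·173 = 416.
Buyers' price falls by p* − pb = 129 − 107 = 22; sellers' price rises by ps − p* = 173 − 129 = 44.

Buyers gain £22 per unit; sellers gain £44 per unit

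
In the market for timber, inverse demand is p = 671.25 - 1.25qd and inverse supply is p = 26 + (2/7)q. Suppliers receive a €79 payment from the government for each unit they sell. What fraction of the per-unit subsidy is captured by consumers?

Consumer share = 35/43

Pre-subsidy: 671.25 - 1.25q = 26 + (2/7)q gives q* = 18067/43 and p* = 6280/43.
With the subsidy, sellers receive ps = pb + 79 for each unit, where pb is the price buyers pay.
On the curves, pb = 671.25 - 1.25q and ps = 26 + (2/7)q; the wedge ps − pb = 79 gives 26 + (2/7)q − (671.25 - 1.25q) = 79, so q' = 20279/43.
Then pb = 671.25 − 1.25·(20279/43) = 3515/43 and ps = 26 + (2/7)·(20279/43) = 6912/43.
Buyers' price falls by p* − pb = 6280/43 − 3515/43 = 2765/43; sellers' price rises by ps − p* = 6912/43 − 6280/43 = 632/43.
So consumers capture (2765/43)/79 = 35/43 of each unit of subsidy.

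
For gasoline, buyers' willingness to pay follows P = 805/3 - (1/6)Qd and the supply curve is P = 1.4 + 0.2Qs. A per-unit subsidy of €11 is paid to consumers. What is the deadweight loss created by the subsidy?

Deadweight loss = €165

Pre-subsidy: 805/3 - (1/6)Q = 1.4 + 0.2Q gives Q* = 728 and P* = 147.
With the rebate, buyers effectively pay Pb = Ps − 11, where Ps is the price sellers receive.
On the curves, Pb = 805/3 - (1/6)Q and Ps = 1.4 + 0.2Q; the wedge Ps − Pb = 11 gives 1.4 + 0.2Q − (805/3 - (1/6)Q) = 11, so Q' = 758.
Then Pb = 805/3 − (1/6)·758 = 142 and Ps = 1.4 + 0.2·758 = 153.
The subsidy expands output by 758 − 728 = 30 past the efficient level; on those units the gap between marginal cost and willingness to pay runs from 0 up to 11.
DWL = ½ × 11 × 30 = 165.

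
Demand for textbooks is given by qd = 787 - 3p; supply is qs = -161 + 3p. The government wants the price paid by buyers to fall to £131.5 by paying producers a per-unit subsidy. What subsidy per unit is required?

At a buyer price of 131.5, quantity demanded is 787 − 3·131.5 = 392.5.
Sellers supply 392.5 only when they receive ps with -161 + 3·ps = 392.5, i.e. ps = 184.5.
s = ps − pb = 184.5 − 131.5 = 53.

Required subsidy s = £53 per unit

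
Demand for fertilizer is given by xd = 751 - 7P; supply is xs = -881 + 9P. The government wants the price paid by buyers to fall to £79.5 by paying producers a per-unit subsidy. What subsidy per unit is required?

Required subsidy s = £40 per unit

At a buyer price of 79.5, quantity demanded is 751 − 7·79.5 = 194.5.
Sellers supply 194.5 only when they receive Ps with -881 + 9·Ps = 194.5, i.e. Ps = 119.5.
s = Ps − Pb = 119.5 − 79.5 = 40.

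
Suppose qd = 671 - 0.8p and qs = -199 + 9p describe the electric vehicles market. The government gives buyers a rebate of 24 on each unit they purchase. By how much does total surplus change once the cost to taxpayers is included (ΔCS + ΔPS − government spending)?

Net change in total surplus = -10368/49

Pre-subsidy: 671 - 0.8p = -199 + 9p gives p* = 4350/49, q* = 29399/49.
With the rebate, buyers effectively pay pb = ps − 24, where ps is the price sellers receive.
Demand in terms of ps becomes qd = 671 − 0.8(ps − 24) = 690.2 - 0.8ps. Setting this equal to supply: 690.2 - 0.8ps = -199 + 9ps, so ps = 4446/49.
Buyers pay pb = 4446/49 − 24 = 3270/49; q' = -199 + 9·(4446/49) = 30263/49.
ΔCS = ½(29399/49 + 30263/49)(4350/49 − 3270/49) = 32217480/2401; ΔPS = ½(29399/49 + 30263/49)(4446/49 − 4350/49) = 2863776/2401.
Government spending = 24 × 30263/49 = 726312/49.
Net change = 32217480/2401 + 2863776/2401 − 726312/49 = -10368/49. The loss equals the DWL triangle ½·24·864/49.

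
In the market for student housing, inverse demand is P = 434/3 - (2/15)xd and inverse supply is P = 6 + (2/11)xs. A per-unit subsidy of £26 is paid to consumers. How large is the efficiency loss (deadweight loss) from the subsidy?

Pre-subsidy: 434/3 - (2/15)x = 6 + (2/11)x gives x* = 440 and P* = 86.
With the rebate, buyers effectively pay Pb = Ps − 26, where Ps is the price sellers receive.
On the curves, Pb = 434/3 - (2/15)x and Ps = 6 + (2/11)x; the wedge Ps − Pb = 26 gives 6 + (2/11)x − (434/3 - (2/15)x) = 26, so x' = 522.5.
Then Pb = 434/3 − (2/15)·522.5 = 75 and Ps = 6 + (2/11)·522.5 = 101.
The subsidy expands output by 522.5 − 440 = 82.5 past the efficient level; on those units the gap between marginal cost and willingness to pay runs from 0 up to 26.
DWL = ½ × 26 × 82.5 = 1072.5.

Deadweight loss = £1072.5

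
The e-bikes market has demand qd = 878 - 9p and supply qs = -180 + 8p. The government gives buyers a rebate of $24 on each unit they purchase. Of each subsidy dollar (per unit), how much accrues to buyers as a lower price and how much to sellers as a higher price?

Buyers gain 192/17 per unit; sellers gain 216/17 per unit

Pre-subsidy: 878 - 9p = -180 + 8p gives p* = 1058/17, q* = 5404/17.
With the rebate, buyers effectively pay pb = ps − 24, where ps is the price sellers receive.
Demand in terms of ps becomes qd = 878 − 9(ps − 24) = 1094 - 9ps. Setting this equal to supply: 1094 - 9ps = -180 + 8ps, so ps = 1274/17.
Buyers pay pb = 1274/17 − 24 = 866/17; q' = -180 + 8·(1274/17) = 7132/17.
Buyers' price falls by p* − pb = 1058/17 − 866/17 = 192/17; sellers' price rises by ps − p* = 1274/17 − 1058/17 = 216/17.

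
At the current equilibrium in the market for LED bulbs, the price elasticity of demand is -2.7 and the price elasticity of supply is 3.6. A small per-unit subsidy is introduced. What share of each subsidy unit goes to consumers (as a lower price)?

Consumer share = 4/7

For a small subsidy around the equilibrium, the benefit split depends on the relative slopes, which at a point are proportional to the elasticities.
Buyer share = εs/(εs + |εd|) = 3.6/(3.6 + 2.7) = 4/7; seller share = |εd|/(εs + |εd|) = 3/7.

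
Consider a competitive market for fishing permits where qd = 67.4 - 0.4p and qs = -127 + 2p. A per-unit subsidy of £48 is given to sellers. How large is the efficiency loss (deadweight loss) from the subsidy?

Pre-subsidy: 67.4 - 0.4p = -127 + 2p gives p* = 81, q* = 35.
With the subsidy, sellers receive ps = pb + 48 for each unit, where pb is the price buyers pay.
Supply in terms of pb becomes qs = -127 + 2(pb + 48) = -31 + 2pb. Setting this equal to demand: 67.4 - 0.4pb = -31 + 2pb, so pb = 41.
Sellers receive ps = 41 + 48 = 89; q' = 67.4 − 0.4·41 = 51.
The subsidy expands output by 51 − 35 = 16 past the efficient level; on those units the gap between marginal cost and willingness to pay runs from 0 up to 48.
DWL = ½ × 48 × 16 = 384.

Deadweight loss = £384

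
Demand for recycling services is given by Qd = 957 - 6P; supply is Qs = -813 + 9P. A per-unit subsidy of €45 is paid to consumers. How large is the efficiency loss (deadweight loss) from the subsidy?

Deadweight loss = €3645

Pre-subsidy: 957 - 6P = -813 + 9P gives P* = 118, Q* = 249.
With the rebate, buyers effectively pay Pb = Ps − 45, where Ps is the price sellers receive.
Demand in terms of Ps becomes Qd = 957 − 6(Ps − 45) = 1227 - 6Ps. Setting this equal to supply: 1227 - 6Ps = -813 + 9Ps, so Ps = 136.
Buyers pay Pb = 136 − 45 = 91; Q' = -813 + 9·136 = 411.
The subsidy expands output by 411 − 249 = 162 past the efficient level; on those units the gap between marginal cost and willingness to pay runs from 0 up to 45.
DWL = ½ × 45 × 162 = 3645.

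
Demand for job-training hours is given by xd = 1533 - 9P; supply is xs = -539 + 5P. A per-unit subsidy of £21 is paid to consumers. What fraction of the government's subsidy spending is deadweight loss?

Pre-subsidy: 1533 - 9P = -539 + 5P gives P* = 148, x* = 201.
With the rebate, buyers effectively pay Pb = Ps − 21, where Ps is the price sellers receive.
Demand in terms of Ps becomes xd = 1533 − 9(Ps − 21) = 1722 - 9Ps. Setting this equal to supply: 1722 - 9Ps = -539 + 5Ps, so Ps = 161.5.
Buyers pay Pb = 161.5 − 21 = 140.5; x' = -539 + 5·161.5 = 268.5.
ΔCS = ½(201 + 268.5)(148 − 140.5) = 1760.625; ΔPS = ½(201 + 268.5)(161.5 − 148) = 3169.125.
Government spending = 21 × 268.5 = 5638.5.
DWL = ½ × 21 × (268.5 − 201) = 708.75; fraction = 708.75 / 5638.5 = 45/358.

DWL / government spending = 45/358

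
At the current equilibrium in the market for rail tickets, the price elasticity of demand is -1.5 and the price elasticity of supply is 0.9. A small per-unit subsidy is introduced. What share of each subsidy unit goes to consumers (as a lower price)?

For a small subsidy around the equilibrium, the benefit split depends on the relative slopes, which at a point are proportional to the elasticities.
Buyer share = εs/(εs + |εd|) = 0.9/(0.9 + 1.5) = 0.375; seller share = |εd|/(εs + |εd|) = 0.625.

Consumer share = 0.375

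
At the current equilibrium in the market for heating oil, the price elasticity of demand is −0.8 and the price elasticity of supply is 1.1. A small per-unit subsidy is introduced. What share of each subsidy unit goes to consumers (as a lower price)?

For a small subsidy around the equilibrium, the benefit split depends on the relative slopes, which at a point are proportional to the elasticities.
Buyer share = εs/(εs + |εd|) = 1.1/(1.1 + 0.8) = 11/19; seller share = |εd|/(εs + |εd|) = 8/19.

Consumer share = 11/19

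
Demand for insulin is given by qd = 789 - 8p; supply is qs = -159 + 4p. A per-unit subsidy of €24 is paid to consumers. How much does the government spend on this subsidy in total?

Pre-subsidy: 789 - 8p = -159 + 4p gives p* = 79, q* = 157.
With the rebate, buyers effectively pay pb = ps − 24, where ps is the price sellers receive.
Demand in terms of ps becomes qd = 789 − 8(ps − 24) = 981 - 8ps. Setting this equal to supply: 981 - 8ps = -159 + 4ps, so ps = 95.
Buyers pay pb = 95 − 24 = 71; q' = -159 + 4·95 = 221.
Government outlay = subsidy × quantity = 24 × 221 = 5304.

Government cost = €5304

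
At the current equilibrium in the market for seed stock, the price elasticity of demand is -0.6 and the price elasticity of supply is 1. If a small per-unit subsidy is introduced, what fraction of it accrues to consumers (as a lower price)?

For a small subsidy around the equilibrium, the benefit split depends on the relative slopes, which at a point are proportional to the elasticities.
Buyer share = εs/(εs + |εd|) = 1/(1 + 0.6) = 0.625; seller share = |εd|/(εs + |εd|) = 0.375.

Consumer share = 0.625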